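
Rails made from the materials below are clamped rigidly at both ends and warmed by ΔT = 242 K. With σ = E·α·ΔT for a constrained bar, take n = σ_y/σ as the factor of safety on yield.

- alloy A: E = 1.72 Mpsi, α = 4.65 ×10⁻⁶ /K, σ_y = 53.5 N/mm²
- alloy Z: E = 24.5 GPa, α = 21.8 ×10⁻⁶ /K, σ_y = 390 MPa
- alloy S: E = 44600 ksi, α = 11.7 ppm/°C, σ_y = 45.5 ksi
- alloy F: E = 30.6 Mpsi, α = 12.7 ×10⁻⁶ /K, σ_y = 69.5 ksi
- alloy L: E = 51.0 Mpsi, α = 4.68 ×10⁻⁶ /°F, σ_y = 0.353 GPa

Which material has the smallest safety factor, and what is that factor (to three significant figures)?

In consistent units (E in GPa, α in ×10⁻⁶/K, σ_y in MPa):
  alloy A: E = 11.86, α = 4.65, σ_y = 53.50 → σ = 13.3 MPa, n = 4.01
  alloy Z: E = 24.50, α = 21.8, σ_y = 390.0 → σ = 129 MPa, n = 3.02
  alloy S: E = 307.5, α = 11.7, σ_y = 313.7 → σ = 871 MPa, n = 0.360
  alloy F: E = 211.0, α = 12.7, σ_y = 479.2 → σ = 648 MPa, n = 0.739
  alloy L: E = 351.6, α = 8.42, σ_y = 353.0 → σ = 717 MPa, n = 0.492
Smallest n: alloy S with n = 0.360.

alloy S, n = 0.360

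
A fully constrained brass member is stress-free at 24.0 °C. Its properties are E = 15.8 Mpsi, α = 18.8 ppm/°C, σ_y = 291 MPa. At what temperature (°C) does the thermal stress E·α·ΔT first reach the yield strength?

166 °C

E = 15.8 Mpsi = 108.9 GPa.
E·α·ΔT = 291.0 MPa ⇒ ΔT = 291.0 / (108.9×10³ × 18.8×10⁻⁶) = 142.1 K.
T = 24.0 + 142.1 = 166.1 °C.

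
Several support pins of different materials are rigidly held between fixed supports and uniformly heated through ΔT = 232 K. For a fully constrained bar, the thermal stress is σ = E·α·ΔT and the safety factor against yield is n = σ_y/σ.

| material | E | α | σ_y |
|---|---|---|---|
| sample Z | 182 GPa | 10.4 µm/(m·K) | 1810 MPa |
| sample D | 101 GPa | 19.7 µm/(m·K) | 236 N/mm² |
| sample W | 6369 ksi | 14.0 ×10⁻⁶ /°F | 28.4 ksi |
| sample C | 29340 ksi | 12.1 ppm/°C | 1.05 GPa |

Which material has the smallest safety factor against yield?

sample D

In consistent units (E in GPa, α in ×10⁻⁶/K, σ_y in MPa):
  sample Z: E = 182.0, α = 10.4, σ_y = 1810 → σ = 439 MPa, n = 4.12
  sample D: E = 101.0, α = 19.7, σ_y = 236.0 → σ = 462 MPa, n = 0.511
  sample W: E = 43.91, α = 25.2, σ_y = 195.8 → σ = 257 MPa, n = 0.763
  sample C: E = 202.3, α = 12.1, σ_y = 1050 → σ = 568 MPa, n = 1.85
Smallest n: sample D with n = 0.511.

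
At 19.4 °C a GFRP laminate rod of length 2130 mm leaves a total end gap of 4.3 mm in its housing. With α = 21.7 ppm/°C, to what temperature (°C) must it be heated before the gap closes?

112 °C

α·L₀·ΔT = 4.3 mm ⇒ ΔT = 4.3 / (21.7×10⁻⁶ × 2130.0) = 93.03 K.
T = 19.4 + 93.03 = 112.4 °C.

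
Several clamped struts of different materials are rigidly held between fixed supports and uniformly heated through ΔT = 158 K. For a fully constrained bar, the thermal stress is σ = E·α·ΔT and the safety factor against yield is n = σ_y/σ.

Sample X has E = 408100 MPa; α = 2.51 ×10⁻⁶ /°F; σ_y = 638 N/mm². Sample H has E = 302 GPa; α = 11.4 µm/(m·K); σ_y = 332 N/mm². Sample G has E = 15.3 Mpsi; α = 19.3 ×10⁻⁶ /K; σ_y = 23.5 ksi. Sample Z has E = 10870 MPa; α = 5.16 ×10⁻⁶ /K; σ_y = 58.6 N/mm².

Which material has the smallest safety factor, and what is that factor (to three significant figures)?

sample G, n = 0.504

With everything in SI (GPa, ×10⁻⁶/K, MPa):
  sample X: E = 408.1, α = 4.52, σ_y = 638.0 → σ = 291 MPa, n = 2.19
  sample H: E = 302.0, α = 11.4, σ_y = 332.0 → σ = 544 MPa, n = 0.610
  sample G: E = 105.5, α = 19.3, σ_y = 162.0 → σ = 322 MPa, n = 0.504
  sample Z: E = 10.87, α = 5.16, σ_y = 58.60 → σ = 8.86 MPa, n = 6.61
Smallest n: sample G with n = 0.504.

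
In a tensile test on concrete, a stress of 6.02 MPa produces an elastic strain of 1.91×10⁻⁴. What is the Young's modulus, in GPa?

E = σ/ε = 6.02 MPa / 1.91×10⁻⁴ = 31520 MPa = 31.5 GPa.

31.5 GPa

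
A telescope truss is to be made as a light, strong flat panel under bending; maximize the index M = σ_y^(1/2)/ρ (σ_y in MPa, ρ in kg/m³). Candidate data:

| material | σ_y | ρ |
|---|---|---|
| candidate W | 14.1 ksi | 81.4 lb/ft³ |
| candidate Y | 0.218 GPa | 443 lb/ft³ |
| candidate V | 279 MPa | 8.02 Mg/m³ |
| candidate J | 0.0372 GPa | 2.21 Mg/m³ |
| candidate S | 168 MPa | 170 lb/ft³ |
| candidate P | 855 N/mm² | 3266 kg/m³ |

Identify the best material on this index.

Convert each candidate to consistent units, then evaluate M:
  candidate W: σ_y = 97.22 MPa, ρ = 1304 kg/m³
  candidate Y: σ_y = 218.0 MPa, ρ = 7096 kg/m³
  candidate V: σ_y = 279.0 MPa, ρ = 8020 kg/m³
  candidate J: σ_y = 37.20 MPa, ρ = 2210 kg/m³
  candidate S: σ_y = 168.0 MPa, ρ = 2723 kg/m³
  candidate P: σ_y = 855.0 MPa, ρ = 3266 kg/m³
  candidate P: M = 8.95×10⁻³
  candidate W: M = 7.56×10⁻³
  candidate S: M = 4.76×10⁻³
  candidate J: M = 2.76×10⁻³
  candidate V: M = 2.08×10⁻³
  candidate Y: M = 2.08×10⁻³
Highest index: candidate P.

candidate P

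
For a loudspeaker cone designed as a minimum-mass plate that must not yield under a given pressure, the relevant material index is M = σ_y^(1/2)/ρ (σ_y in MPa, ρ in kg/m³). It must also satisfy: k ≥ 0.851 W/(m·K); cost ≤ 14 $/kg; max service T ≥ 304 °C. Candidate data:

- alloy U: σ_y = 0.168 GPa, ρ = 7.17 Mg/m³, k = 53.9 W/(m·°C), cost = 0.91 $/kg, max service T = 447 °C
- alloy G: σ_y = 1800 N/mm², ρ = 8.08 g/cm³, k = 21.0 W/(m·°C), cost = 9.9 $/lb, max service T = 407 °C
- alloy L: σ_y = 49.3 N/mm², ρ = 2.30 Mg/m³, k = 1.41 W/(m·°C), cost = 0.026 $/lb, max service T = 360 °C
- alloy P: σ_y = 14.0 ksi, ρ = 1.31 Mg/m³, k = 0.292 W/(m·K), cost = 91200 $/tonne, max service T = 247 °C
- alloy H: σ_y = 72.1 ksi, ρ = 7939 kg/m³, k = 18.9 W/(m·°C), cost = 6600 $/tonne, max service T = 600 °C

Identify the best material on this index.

alloy L

Screen on constraints: k ≥ 0.851 W/(m·K); cost ≤ 14 $/kg; max service T ≥ 304 °C. Survivors: alloy U, alloy L, alloy H.
Normalizing units and computing the index:
  alloy U: σ_y = 168.0 MPa, ρ = 7170 kg/m³
  alloy L: σ_y = 49.30 MPa, ρ = 2300 kg/m³
  alloy H: σ_y = 497.1 MPa, ρ = 7939 kg/m³
  alloy L: M = 3.05×10⁻³
  alloy H: M = 2.81×10⁻³
  alloy U: M = 1.81×10⁻³
Alloy L ranks first.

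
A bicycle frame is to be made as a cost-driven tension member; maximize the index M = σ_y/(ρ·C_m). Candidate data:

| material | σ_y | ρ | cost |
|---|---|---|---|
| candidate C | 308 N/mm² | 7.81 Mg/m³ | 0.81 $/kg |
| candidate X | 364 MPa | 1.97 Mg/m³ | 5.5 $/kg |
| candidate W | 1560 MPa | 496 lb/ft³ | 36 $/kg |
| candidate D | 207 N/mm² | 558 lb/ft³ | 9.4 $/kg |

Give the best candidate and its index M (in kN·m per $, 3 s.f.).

candidate C, M = 48.7 kN·m per $

Putting every candidate on a common basis:
  candidate C: σ_y = 308.0 MPa, ρ = 7810 kg/m³, cost = 0.8100 $/kg
  candidate X: σ_y = 364.0 MPa, ρ = 1970 kg/m³, cost = 5.500 $/kg
  candidate W: σ_y = 1560 MPa, ρ = 7945 kg/m³, cost = 36.00 $/kg
  candidate D: σ_y = 207.0 MPa, ρ = 8938 kg/m³, cost = 9.400 $/kg
  candidate C: M = 48.7 kN·m per $
  candidate X: M = 33.6 kN·m per $
  candidate W: M = 5.45 kN·m per $
  candidate D: M = 2.46 kN·m per $
The maximum is for candidate C.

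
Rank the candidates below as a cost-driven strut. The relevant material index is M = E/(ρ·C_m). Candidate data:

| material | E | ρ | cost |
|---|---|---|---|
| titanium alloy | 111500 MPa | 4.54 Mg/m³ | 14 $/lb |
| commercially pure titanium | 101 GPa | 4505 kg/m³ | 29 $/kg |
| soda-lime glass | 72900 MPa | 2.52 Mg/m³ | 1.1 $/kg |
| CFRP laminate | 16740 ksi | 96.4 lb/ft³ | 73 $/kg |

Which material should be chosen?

soda-lime glass

Putting every candidate on a common basis:
  titanium alloy: E = 111.5 GPa, ρ = 4540 kg/m³, cost = 30.86 $/kg
  commercially pure titanium: E = 101.0 GPa, ρ = 4505 kg/m³, cost = 29.00 $/kg
  soda-lime glass: E = 72.90 GPa, ρ = 2520 kg/m³, cost = 1.100 $/kg
  CFRP laminate: E = 115.4 GPa, ρ = 1544 kg/m³, cost = 73.00 $/kg
  soda-lime glass: M = 26.3 MN·m per $
  CFRP laminate: M = 1.02 MN·m per $
  titanium alloy: M = 0.796 MN·m per $
  commercially pure titanium: M = 0.773 MN·m per $
The maximum is for soda-lime glass.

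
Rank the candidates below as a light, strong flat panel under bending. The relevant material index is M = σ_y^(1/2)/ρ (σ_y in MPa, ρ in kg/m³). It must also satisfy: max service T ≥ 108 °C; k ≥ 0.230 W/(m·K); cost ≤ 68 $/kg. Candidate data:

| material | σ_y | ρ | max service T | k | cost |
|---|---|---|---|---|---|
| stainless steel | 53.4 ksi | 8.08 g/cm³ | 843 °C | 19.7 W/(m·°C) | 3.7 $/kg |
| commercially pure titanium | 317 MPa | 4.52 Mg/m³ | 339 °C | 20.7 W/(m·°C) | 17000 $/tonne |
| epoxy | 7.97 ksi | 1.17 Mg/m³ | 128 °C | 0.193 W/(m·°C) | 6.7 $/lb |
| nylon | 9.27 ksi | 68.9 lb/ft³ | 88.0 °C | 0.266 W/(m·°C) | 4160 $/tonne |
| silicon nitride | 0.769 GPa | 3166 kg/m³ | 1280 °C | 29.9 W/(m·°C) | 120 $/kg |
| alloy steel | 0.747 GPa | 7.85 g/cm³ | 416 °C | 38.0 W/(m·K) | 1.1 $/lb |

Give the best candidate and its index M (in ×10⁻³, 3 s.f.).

Screen on constraints: max service T ≥ 108 °C; k ≥ 0.230 W/(m·K); cost ≤ 68 $/kg. Survivors: stainless steel, commercially pure titanium, alloy steel.
Normalizing units and computing the index:
  stainless steel: σ_y = 368.2 MPa, ρ = 8080 kg/m³
  commercially pure titanium: σ_y = 317.0 MPa, ρ = 4520 kg/m³
  alloy steel: σ_y = 747.0 MPa, ρ = 7850 kg/m³
  commercially pure titanium: M = 3.94×10⁻³
  alloy steel: M = 3.48×10⁻³
  stainless steel: M = 2.37×10⁻³
Highest index: commercially pure titanium.

commercially pure titanium, M = 3.94×10⁻³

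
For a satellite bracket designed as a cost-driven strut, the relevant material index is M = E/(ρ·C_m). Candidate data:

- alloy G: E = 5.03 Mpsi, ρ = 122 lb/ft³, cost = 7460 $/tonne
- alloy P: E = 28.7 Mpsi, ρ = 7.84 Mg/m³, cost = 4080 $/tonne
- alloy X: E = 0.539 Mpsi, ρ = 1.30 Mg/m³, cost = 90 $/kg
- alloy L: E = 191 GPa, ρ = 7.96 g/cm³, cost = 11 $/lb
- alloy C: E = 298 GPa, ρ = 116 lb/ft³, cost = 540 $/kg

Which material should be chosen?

Convert each candidate to consistent units, then evaluate M:
  alloy G: E = 34.68 GPa, ρ = 1954 kg/m³, cost = 7.460 $/kg
  alloy P: E = 197.9 GPa, ρ = 7840 kg/m³, cost = 4.080 $/kg
  alloy X: E = 3.716 GPa, ρ = 1300 kg/m³, cost = 90.00 $/kg
  alloy L: E = 191.0 GPa, ρ = 7960 kg/m³, cost = 24.25 $/kg
  alloy C: E = 298.0 GPa, ρ = 1858 kg/m³, cost = 540.0 $/kg
  alloy P: M = 6.19 MN·m per $
  alloy G: M = 2.38 MN·m per $
  alloy L: M = 0.989 MN·m per $
  alloy C: M = 0.297 MN·m per $
  alloy X: M = 0.0318 MN·m per $
Highest index: alloy P.

alloy P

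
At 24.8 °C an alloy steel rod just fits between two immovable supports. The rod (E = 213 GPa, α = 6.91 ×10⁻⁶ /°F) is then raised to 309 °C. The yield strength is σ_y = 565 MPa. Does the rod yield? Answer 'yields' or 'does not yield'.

α = 6.91×10⁻⁶/°F × 9/5 = 12.4×10⁻⁶/K.
ΔT = 284.2 K. Constrained thermal stress σ = E·α·ΔT = 213.0×10³ MPa × 12.4×10⁻⁶ × 284.2 = 753 MPa (compressive).
Compare to σ_y = 565 MPa: σ ≥ σ_y, so it yields.

yields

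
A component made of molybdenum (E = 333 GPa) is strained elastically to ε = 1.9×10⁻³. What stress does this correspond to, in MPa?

σ = E·ε = 333000 MPa × 1.9×10⁻³ = 633 MPa.

633 MPa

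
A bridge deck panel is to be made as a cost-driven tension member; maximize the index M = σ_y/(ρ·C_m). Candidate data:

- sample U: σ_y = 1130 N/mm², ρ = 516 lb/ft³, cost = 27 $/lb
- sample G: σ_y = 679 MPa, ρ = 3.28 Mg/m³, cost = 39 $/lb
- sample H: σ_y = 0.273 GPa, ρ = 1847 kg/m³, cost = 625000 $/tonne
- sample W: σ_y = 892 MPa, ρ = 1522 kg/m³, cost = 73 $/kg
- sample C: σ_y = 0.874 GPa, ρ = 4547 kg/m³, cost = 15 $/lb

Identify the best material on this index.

After converting to SI:
  sample U: σ_y = 1130 MPa, ρ = 8266 kg/m³, cost = 59.52 $/kg
  sample G: σ_y = 679.0 MPa, ρ = 3280 kg/m³, cost = 85.98 $/kg
  sample H: σ_y = 273.0 MPa, ρ = 1847 kg/m³, cost = 625.0 $/kg
  sample W: σ_y = 892.0 MPa, ρ = 1522 kg/m³, cost = 73.00 $/kg
  sample C: σ_y = 874.0 MPa, ρ = 4547 kg/m³, cost = 33.07 $/kg
  sample W: M = 8.03 kN·m per $
  sample C: M = 5.81 kN·m per $
  sample G: M = 2.41 kN·m per $
  sample U: M = 2.30 kN·m per $
  sample H: M = 0.236 kN·m per $
Highest index: sample W.

sample W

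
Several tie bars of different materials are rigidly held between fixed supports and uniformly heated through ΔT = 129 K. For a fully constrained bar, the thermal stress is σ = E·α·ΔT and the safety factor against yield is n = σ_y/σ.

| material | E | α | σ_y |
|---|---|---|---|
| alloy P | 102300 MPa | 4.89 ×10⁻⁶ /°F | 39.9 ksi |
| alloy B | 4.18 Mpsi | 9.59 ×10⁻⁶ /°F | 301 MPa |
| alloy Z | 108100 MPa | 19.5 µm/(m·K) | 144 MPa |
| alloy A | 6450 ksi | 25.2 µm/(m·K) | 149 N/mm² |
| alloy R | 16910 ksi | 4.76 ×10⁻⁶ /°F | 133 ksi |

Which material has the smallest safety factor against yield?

alloy Z

Per material, after unit conversion:
  alloy P: E = 102.3, α = 8.80, σ_y = 275.1 → σ = 116 MPa, n = 2.37
  alloy B: E = 28.82, α = 17.3, σ_y = 301.0 → σ = 64.2 MPa, n = 4.69
  alloy Z: E = 108.1, α = 19.5, σ_y = 144.0 → σ = 272 MPa, n = 0.530
  alloy A: E = 44.47, α = 25.2, σ_y = 149.0 → σ = 145 MPa, n = 1.03
  alloy R: E = 116.6, α = 8.57, σ_y = 917.0 → σ = 129 MPa, n = 7.12
Alloy Z has the lowest safety factor, n = 0.530.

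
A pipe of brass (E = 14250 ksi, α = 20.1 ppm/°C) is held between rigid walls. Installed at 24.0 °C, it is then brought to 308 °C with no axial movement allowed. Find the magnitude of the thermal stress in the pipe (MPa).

E = 14250 ksi = 98.25 GPa.
ΔT = 284.0 K. Constrained thermal stress σ = E·α·ΔT = 98.25×10³ MPa × 20.1×10⁻⁶ × 284.0 = 561 MPa (compressive).

561 MPa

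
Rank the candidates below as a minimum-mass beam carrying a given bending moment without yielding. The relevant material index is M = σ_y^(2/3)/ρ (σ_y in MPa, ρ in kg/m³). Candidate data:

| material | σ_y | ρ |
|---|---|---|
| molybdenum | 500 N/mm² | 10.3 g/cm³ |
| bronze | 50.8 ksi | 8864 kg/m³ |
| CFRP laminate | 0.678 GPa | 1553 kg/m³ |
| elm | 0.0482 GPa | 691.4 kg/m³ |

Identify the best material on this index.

CFRP laminate

Putting every candidate on a common basis:
  molybdenum: σ_y = 500.0 MPa, ρ = 10300 kg/m³
  bronze: σ_y = 350.3 MPa, ρ = 8864 kg/m³
  CFRP laminate: σ_y = 678.0 MPa, ρ = 1553 kg/m³
  elm: σ_y = 48.20 MPa, ρ = 691.4 kg/m³
  CFRP laminate: M = 49.7×10⁻³
  elm: M = 19.2×10⁻³
  molybdenum: M = 6.12×10⁻³
  bronze: M = 5.61×10⁻³
The maximum is for CFRP laminate.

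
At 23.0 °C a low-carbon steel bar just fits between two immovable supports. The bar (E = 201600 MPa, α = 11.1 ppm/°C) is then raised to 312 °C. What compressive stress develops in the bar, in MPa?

E = 201600 MPa = 201.6 GPa.
ΔT = 289.0 K. Constrained thermal stress σ = E·α·ΔT = 201.6×10³ MPa × 11.1×10⁻⁶ × 289.0 = 647 MPa (compressive).

647 MPa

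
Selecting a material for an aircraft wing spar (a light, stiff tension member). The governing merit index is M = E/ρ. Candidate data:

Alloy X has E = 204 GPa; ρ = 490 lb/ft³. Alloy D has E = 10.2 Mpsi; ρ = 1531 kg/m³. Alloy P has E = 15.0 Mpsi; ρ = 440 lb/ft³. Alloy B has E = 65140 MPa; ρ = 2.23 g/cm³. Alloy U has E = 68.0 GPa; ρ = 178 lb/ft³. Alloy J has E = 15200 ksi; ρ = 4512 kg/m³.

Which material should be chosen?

alloy D

In SI units:
  alloy X: E = 204.0 GPa, ρ = 7849 kg/m³
  alloy D: E = 70.33 GPa, ρ = 1531 kg/m³
  alloy P: E = 103.4 GPa, ρ = 7048 kg/m³
  alloy B: E = 65.14 GPa, ρ = 2230 kg/m³
  alloy U: E = 68.00 GPa, ρ = 2851 kg/m³
  alloy J: E = 104.8 GPa, ρ = 4512 kg/m³
  alloy D: M = 45.9 MN·m/kg
  alloy B: M = 29.2 MN·m/kg
  alloy X: M = 26.0 MN·m/kg
  alloy U: M = 23.8 MN·m/kg
  alloy J: M = 23.2 MN·m/kg
  alloy P: M = 14.7 MN·m/kg
The maximum is for alloy D.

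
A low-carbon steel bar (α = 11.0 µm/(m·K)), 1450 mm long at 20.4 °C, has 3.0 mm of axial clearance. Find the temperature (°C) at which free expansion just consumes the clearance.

208 °C

α·L₀·ΔT = 3.0 mm ⇒ ΔT = 3.0 / (11.0×10⁻⁶ × 1450.0) = 188.1 K.
T = 20.4 + 188.1 = 208.5 °C.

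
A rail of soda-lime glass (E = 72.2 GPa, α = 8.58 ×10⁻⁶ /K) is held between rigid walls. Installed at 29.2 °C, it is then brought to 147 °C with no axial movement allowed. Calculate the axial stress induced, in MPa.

73.0 MPa

ΔT = 117.8 K. Constrained thermal stress σ = E·α·ΔT = 72.20×10³ MPa × 8.58×10⁻⁶ × 117.8 = 73.0 MPa (compressive).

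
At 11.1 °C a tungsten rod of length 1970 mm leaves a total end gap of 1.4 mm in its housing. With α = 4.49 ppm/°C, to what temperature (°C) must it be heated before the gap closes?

169 °C

α·L₀·ΔT = 1.4 mm ⇒ ΔT = 1.4 / (4.49×10⁻⁶ × 1970.0) = 158.3 K.
T = 11.1 + 158.3 = 169.4 °C.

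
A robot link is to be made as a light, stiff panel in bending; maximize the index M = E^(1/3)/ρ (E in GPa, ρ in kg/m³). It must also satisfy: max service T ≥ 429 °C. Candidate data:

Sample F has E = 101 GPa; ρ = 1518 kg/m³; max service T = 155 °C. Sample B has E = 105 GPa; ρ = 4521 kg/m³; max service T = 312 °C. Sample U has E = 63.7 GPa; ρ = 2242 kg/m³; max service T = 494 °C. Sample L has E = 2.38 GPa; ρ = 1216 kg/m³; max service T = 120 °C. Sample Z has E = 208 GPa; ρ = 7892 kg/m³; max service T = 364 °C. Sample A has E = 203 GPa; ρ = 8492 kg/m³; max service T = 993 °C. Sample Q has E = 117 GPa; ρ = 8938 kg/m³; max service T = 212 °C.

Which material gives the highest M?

sample U

Screen on constraints: max service T ≥ 429 °C. Survivors: sample U, sample A.
Computing M directly (units already consistent):
  sample U: M = 1.78×10⁻³
  sample A: M = 0.692×10⁻³
Sample U ranks first.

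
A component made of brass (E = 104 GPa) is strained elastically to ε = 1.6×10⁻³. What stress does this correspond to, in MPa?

166 MPa

σ = E·ε = 104000 MPa × 1.6×10⁻³ = 166 MPa.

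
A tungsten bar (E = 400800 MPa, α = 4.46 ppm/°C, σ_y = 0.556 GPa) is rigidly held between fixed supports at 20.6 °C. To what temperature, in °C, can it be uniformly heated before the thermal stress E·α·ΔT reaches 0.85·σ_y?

285 °C

E = 400800 MPa = 400.8 GPa.
σ_y = 0.556 GPa = 556.0 MPa.
E·α·ΔT = 472.6 MPa ⇒ ΔT = 472.6 / (400.8×10³ × 4.46×10⁻⁶) = 264.4 K.
T = 20.6 + 264.4 = 285.0 °C.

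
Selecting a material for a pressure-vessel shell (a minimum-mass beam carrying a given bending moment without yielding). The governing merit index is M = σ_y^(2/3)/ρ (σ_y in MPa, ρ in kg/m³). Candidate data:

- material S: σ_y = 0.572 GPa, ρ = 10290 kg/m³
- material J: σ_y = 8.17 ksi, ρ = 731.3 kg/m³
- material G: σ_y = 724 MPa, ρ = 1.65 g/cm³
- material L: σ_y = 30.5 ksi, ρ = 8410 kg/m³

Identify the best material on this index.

After converting to SI:
  material S: σ_y = 572.0 MPa, ρ = 10290 kg/m³
  material J: σ_y = 56.33 MPa, ρ = 731.3 kg/m³
  material G: σ_y = 724.0 MPa, ρ = 1650 kg/m³
  material L: σ_y = 210.3 MPa, ρ = 8410 kg/m³
  material G: M = 48.9×10⁻³
  material J: M = 20.1×10⁻³
  material S: M = 6.70×10⁻³
  material L: M = 4.20×10⁻³
Highest index: material G.

material G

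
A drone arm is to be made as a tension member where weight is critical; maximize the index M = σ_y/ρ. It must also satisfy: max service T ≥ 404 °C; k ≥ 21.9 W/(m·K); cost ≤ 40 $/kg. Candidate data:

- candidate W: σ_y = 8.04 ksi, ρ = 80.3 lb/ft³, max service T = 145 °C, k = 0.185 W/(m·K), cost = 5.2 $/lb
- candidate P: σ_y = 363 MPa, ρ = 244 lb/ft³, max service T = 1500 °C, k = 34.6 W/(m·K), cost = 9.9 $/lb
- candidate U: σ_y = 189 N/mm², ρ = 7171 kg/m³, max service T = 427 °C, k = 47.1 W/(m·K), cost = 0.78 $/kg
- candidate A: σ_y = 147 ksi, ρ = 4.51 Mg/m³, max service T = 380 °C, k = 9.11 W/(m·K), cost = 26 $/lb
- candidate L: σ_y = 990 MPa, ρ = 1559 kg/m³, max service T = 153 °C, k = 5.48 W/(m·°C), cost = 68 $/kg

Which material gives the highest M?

Screen on constraints: max service T ≥ 404 °C; k ≥ 21.9 W/(m·K); cost ≤ 40 $/kg. Survivors: candidate P, candidate U.
In SI units:
  candidate P: σ_y = 363.0 MPa, ρ = 3909 kg/m³
  candidate U: σ_y = 189.0 MPa, ρ = 7171 kg/m³
  candidate P: M = 92.9 kN·m/kg
  candidate U: M = 26.4 kN·m/kg
Candidate P ranks first.

candidate P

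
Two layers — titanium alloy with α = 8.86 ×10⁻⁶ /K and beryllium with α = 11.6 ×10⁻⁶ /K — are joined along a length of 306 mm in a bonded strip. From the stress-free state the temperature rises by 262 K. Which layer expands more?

beryllium

α(titanium alloy) = 8.86×10⁻⁶/K vs α(beryllium) = 11.6×10⁻⁶/K.
Higher α expands more for the same ΔT: beryllium.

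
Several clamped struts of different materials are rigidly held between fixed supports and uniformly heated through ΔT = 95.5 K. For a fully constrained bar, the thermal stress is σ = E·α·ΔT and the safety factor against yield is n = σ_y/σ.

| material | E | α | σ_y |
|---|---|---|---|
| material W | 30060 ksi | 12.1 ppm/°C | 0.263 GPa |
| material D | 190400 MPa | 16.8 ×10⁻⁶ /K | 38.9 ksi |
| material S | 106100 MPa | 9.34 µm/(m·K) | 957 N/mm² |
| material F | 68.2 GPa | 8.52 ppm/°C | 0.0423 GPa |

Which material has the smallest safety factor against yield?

Converting E to GPa, α to ×10⁻⁶/K, σ_y to MPa, then σ and n for each:
  material W: E = 207.3, α = 12.1, σ_y = 263.0 → σ = 239 MPa, n = 1.10
  material D: E = 190.4, α = 16.8, σ_y = 268.2 → σ = 305 MPa, n = 0.878
  material S: E = 106.1, α = 9.34, σ_y = 957.0 → σ = 94.6 MPa, n = 10.1
  material F: E = 68.20, α = 8.52, σ_y = 42.30 → σ = 55.5 MPa, n = 0.762
The minimum is material F at n = 0.762.

material F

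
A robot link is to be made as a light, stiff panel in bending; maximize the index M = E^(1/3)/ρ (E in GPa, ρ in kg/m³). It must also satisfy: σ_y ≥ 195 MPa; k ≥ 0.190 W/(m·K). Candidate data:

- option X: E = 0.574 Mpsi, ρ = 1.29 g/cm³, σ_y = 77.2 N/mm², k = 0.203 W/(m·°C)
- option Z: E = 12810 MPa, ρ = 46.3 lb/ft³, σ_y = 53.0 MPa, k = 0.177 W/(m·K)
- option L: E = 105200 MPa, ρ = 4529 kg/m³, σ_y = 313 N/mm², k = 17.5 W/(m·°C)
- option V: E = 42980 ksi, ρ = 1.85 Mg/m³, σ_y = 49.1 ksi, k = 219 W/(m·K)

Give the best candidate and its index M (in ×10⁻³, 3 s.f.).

option V, M = 3.60×10⁻³

Screen on constraints: σ_y ≥ 195 MPa; k ≥ 0.190 W/(m·K). Survivors: option L, option V.
Normalizing units and computing the index:
  option L: E = 105.2 GPa, ρ = 4529 kg/m³
  option V: E = 296.3 GPa, ρ = 1850 kg/m³
  option V: M = 3.60×10⁻³
  option L: M = 1.04×10⁻³
Highest index: option V.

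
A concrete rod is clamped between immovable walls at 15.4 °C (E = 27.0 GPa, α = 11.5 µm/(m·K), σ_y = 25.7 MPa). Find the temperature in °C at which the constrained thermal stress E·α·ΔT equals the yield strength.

98.2 °C

E·α·ΔT = 25.70 MPa ⇒ ΔT = 25.70 / (27.00×10³ × 11.5×10⁻⁶) = 82.77 K.
T = 15.4 + 82.77 = 98.17 °C.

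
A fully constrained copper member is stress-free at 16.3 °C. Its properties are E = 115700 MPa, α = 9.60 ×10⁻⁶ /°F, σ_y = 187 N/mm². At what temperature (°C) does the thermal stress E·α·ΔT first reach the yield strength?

110 °C

E = 115700 MPa = 115.7 GPa.
α = 9.60×10⁻⁶/°F × 9/5 = 17.3×10⁻⁶/K.
σ_y = 187 N/mm² = 187.0 MPa.
E·α·ΔT = 187.0 MPa ⇒ ΔT = 187.0 / (115.7×10³ × 17.3×10⁻⁶) = 93.53 K.
T = 16.3 + 93.53 = 109.8 °C.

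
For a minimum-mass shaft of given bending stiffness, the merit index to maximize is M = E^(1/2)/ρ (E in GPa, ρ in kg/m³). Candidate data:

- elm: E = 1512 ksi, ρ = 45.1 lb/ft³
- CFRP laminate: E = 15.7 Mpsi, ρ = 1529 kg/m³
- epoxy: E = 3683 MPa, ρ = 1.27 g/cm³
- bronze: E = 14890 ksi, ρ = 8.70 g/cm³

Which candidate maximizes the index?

Convert each candidate to consistent units, then evaluate M:
  elm: E = 10.42 GPa, ρ = 722.4 kg/m³
  CFRP laminate: E = 108.2 GPa, ρ = 1529 kg/m³
  epoxy: E = 3.683 GPa, ρ = 1270 kg/m³
  bronze: E = 102.7 GPa, ρ = 8700 kg/m³
  CFRP laminate: M = 6.80×10⁻³
  elm: M = 4.47×10⁻³
  epoxy: M = 1.51×10⁻³
  bronze: M = 1.16×10⁻³
Highest index: CFRP laminate.

CFRP laminate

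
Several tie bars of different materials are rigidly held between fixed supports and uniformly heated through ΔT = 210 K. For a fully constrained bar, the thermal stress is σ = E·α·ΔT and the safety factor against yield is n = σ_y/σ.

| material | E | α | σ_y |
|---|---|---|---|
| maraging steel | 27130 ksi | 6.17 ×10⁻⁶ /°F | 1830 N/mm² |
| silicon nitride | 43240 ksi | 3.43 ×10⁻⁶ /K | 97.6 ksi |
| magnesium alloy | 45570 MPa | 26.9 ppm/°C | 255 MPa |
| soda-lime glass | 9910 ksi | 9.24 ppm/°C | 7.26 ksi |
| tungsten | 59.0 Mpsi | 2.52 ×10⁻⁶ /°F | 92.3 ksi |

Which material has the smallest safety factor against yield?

soda-lime glass

With everything in SI (GPa, ×10⁻⁶/K, MPa):
  maraging steel: E = 187.1, α = 11.1, σ_y = 1830 → σ = 436 MPa, n = 4.19
  silicon nitride: E = 298.1, α = 3.43, σ_y = 672.9 → σ = 215 MPa, n = 3.13
  magnesium alloy: E = 45.57, α = 26.9, σ_y = 255.0 → σ = 257 MPa, n = 0.991
  soda-lime glass: E = 68.33, α = 9.24, σ_y = 50.06 → σ = 133 MPa, n = 0.378
  tungsten: E = 406.8, α = 4.54, σ_y = 636.4 → σ = 387 MPa, n = 1.64
Soda-lime glass has the lowest safety factor, n = 0.378.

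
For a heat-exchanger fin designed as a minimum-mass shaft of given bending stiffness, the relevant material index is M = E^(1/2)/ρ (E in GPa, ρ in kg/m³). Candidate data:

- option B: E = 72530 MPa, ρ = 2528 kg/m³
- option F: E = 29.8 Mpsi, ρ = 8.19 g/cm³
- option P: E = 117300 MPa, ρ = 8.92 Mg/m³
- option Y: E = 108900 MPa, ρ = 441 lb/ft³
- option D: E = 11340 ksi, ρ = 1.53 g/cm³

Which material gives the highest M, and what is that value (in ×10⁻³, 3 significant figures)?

option D, M = 5.78×10⁻³

Putting every candidate on a common basis:
  option B: E = 72.53 GPa, ρ = 2528 kg/m³
  option F: E = 205.5 GPa, ρ = 8190 kg/m³
  option P: E = 117.3 GPa, ρ = 8920 kg/m³
  option Y: E = 108.9 GPa, ρ = 7064 kg/m³
  option D: E = 78.19 GPa, ρ = 1530 kg/m³
  option D: M = 5.78×10⁻³
  option B: M = 3.37×10⁻³
  option F: M = 1.75×10⁻³
  option Y: M = 1.48×10⁻³
  option P: M = 1.21×10⁻³
Option D has the largest M.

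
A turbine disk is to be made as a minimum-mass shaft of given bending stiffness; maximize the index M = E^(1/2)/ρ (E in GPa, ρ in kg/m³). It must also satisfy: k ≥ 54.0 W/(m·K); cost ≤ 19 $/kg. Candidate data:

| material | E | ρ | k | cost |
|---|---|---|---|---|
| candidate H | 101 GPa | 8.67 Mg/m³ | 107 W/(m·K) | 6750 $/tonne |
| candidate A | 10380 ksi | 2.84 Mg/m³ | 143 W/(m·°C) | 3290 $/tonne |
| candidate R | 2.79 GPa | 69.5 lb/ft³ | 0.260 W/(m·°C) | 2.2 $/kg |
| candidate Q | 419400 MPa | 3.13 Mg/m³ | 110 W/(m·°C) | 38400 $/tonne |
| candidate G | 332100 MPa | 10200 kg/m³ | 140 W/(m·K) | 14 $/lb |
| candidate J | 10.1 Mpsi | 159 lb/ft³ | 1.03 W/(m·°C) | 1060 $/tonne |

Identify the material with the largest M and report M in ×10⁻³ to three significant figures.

candidate A, M = 2.98×10⁻³

Screen on constraints: k ≥ 54.0 W/(m·K); cost ≤ 19 $/kg. Survivors: candidate H, candidate A.
Convert each candidate to consistent units, then evaluate M:
  candidate H: E = 101.0 GPa, ρ = 8670 kg/m³
  candidate A: E = 71.57 GPa, ρ = 2840 kg/m³
  candidate A: M = 2.98×10⁻³
  candidate H: M = 1.16×10⁻³
Candidate A ranks first.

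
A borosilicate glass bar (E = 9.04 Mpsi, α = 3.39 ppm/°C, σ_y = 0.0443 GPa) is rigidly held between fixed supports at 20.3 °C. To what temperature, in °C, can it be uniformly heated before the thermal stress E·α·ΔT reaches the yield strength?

E = 9.04 Mpsi = 62.33 GPa.
σ_y = 0.0443 GPa = 44.30 MPa.
E·α·ΔT = 44.30 MPa ⇒ ΔT = 44.30 / (62.33×10³ × 3.39×10⁻⁶) = 209.7 K.
T = 20.3 + 209.7 = 230.0 °C.

230 °C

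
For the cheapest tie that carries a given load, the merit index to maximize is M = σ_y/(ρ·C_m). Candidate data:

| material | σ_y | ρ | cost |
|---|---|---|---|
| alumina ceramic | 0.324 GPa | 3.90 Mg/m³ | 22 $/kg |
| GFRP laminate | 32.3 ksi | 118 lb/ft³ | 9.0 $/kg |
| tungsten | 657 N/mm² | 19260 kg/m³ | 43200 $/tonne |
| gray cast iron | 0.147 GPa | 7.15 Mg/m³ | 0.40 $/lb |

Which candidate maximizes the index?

gray cast iron

Convert each candidate to consistent units, then evaluate M:
  alumina ceramic: σ_y = 324.0 MPa, ρ = 3900 kg/m³, cost = 22.00 $/kg
  GFRP laminate: σ_y = 222.7 MPa, ρ = 1890 kg/m³, cost = 9.000 $/kg
  tungsten: σ_y = 657.0 MPa, ρ = 19260 kg/m³, cost = 43.20 $/kg
  gray cast iron: σ_y = 147.0 MPa, ρ = 7150 kg/m³, cost = 0.8818 $/kg
  gray cast iron: M = 23.3 kN·m per $
  GFRP laminate: M = 13.1 kN·m per $
  alumina ceramic: M = 3.78 kN·m per $
  tungsten: M = 0.790 kN·m per $
The maximum is for gray cast iron.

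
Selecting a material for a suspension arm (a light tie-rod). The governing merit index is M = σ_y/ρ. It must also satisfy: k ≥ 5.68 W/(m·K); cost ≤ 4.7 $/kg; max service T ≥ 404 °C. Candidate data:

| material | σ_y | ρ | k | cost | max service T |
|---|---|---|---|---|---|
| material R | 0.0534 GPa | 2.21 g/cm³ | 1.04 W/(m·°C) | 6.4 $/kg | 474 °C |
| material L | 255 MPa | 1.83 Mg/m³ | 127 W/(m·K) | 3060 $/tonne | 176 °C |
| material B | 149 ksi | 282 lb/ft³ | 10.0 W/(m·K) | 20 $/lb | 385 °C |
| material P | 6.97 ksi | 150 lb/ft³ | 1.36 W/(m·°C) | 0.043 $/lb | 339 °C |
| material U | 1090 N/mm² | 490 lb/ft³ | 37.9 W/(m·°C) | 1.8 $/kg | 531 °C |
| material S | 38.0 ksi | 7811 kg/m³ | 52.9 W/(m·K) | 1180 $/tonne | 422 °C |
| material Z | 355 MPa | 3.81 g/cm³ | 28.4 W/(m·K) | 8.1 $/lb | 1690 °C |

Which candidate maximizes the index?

Screen on constraints: k ≥ 5.68 W/(m·K); cost ≤ 4.7 $/kg; max service T ≥ 404 °C. Survivors: material U, material S.
In SI units:
  material U: σ_y = 1090 MPa, ρ = 7849 kg/m³
  material S: σ_y = 262.0 MPa, ρ = 7811 kg/m³
  material U: M = 139 kN·m/kg
  material S: M = 33.5 kN·m/kg
Highest index: material U.

material U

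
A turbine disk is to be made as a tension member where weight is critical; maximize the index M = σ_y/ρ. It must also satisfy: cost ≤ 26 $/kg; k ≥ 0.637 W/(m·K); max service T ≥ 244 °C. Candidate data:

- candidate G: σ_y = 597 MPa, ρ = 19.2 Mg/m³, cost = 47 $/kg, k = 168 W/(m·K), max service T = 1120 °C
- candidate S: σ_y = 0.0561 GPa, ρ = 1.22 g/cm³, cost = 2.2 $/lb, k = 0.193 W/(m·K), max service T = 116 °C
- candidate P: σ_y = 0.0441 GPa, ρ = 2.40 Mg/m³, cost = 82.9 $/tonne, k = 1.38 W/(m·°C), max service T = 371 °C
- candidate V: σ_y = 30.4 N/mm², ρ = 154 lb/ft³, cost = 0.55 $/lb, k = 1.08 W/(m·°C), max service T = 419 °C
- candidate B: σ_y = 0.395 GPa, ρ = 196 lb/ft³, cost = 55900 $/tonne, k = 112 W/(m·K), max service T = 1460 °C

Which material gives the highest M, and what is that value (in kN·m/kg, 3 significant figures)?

candidate P, M = 18.4 kN·m/kg

Screen on constraints: cost ≤ 26 $/kg; k ≥ 0.637 W/(m·K); max service T ≥ 244 °C. Survivors: candidate P, candidate V.
Normalizing units and computing the index:
  candidate P: σ_y = 44.10 MPa, ρ = 2400 kg/m³
  candidate V: σ_y = 30.40 MPa, ρ = 2467 kg/m³
  candidate P: M = 18.4 kN·m/kg
  candidate V: M = 12.3 kN·m/kg
Candidate P ranks first.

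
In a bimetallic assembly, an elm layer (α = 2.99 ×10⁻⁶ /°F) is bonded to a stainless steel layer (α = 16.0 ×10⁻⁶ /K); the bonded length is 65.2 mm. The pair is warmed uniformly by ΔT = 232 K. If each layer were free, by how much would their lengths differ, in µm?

elm: α = 2.99×10⁻⁶/°F × 9/5 = 5.38×10⁻⁶/K.
Δα = |5.38 − 16.0|×10⁻⁶/K = 10.6×10⁻⁶/K.
ΔL_mismatch = Δα·L·ΔT = 10.6×10⁻⁶ × 65.2 mm × 232.0 K = 161 µm.

161 µm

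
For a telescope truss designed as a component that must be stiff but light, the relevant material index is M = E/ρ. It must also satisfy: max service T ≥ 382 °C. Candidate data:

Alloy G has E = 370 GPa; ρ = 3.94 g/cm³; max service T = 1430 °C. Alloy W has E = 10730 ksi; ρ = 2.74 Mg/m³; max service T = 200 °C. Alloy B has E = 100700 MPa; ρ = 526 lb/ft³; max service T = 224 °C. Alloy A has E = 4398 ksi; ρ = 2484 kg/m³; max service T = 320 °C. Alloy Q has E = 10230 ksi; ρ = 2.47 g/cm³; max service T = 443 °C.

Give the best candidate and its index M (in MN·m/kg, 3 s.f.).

Screen on constraints: max service T ≥ 382 °C. Survivors: alloy G, alloy Q.
After converting to SI:
  alloy G: E = 370.0 GPa, ρ = 3940 kg/m³
  alloy Q: E = 70.53 GPa, ρ = 2470 kg/m³
  alloy G: M = 93.9 MN·m/kg
  alloy Q: M = 28.6 MN·m/kg
The maximum is for alloy G.

alloy G, M = 93.9 MN·m/kg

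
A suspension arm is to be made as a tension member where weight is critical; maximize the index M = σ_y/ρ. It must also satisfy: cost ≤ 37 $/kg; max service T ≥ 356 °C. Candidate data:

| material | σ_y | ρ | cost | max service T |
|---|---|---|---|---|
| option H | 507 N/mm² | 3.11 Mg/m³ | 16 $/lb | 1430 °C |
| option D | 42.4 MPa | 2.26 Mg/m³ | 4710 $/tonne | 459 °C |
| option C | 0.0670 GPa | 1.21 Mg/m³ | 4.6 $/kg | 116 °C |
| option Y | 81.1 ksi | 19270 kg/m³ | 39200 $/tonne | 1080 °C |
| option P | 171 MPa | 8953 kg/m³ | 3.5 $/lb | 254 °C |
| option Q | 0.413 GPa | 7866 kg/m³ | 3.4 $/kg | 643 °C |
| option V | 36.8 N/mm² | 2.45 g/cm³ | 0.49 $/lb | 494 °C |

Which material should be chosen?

Screen on constraints: cost ≤ 37 $/kg; max service T ≥ 356 °C. Survivors: option H, option D, option Q, option V.
After converting to SI:
  option H: σ_y = 507.0 MPa, ρ = 3110 kg/m³
  option D: σ_y = 42.40 MPa, ρ = 2260 kg/m³
  option Q: σ_y = 413.0 MPa, ρ = 7866 kg/m³
  option V: σ_y = 36.80 MPa, ρ = 2450 kg/m³
  option H: M = 163 kN·m/kg
  option Q: M = 52.5 kN·m/kg
  option D: M = 18.8 kN·m/kg
  option V: M = 15.0 kN·m/kg
The maximum is for option H.

option H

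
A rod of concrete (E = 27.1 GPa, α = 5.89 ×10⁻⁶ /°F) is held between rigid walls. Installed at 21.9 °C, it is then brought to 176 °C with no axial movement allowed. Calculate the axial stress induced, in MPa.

44.3 MPa

α = 5.89×10⁻⁶/°F × 9/5 = 10.6×10⁻⁶/K.
ΔT = 154.1 K. Constrained thermal stress σ = E·α·ΔT = 27.10×10³ MPa × 10.6×10⁻⁶ × 154.1 = 44.3 MPa (compressive).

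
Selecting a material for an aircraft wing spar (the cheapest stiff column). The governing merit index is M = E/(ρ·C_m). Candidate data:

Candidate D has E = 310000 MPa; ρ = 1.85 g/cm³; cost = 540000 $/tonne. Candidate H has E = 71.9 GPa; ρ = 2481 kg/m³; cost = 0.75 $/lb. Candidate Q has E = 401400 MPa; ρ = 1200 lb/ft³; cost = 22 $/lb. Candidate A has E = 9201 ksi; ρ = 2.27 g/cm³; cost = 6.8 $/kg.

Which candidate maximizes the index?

Normalizing units and computing the index:
  candidate D: E = 310.0 GPa, ρ = 1850 kg/m³, cost = 540.0 $/kg
  candidate H: E = 71.90 GPa, ρ = 2481 kg/m³, cost = 1.653 $/kg
  candidate Q: E = 401.4 GPa, ρ = 19220 kg/m³, cost = 48.50 $/kg
  candidate A: E = 63.44 GPa, ρ = 2270 kg/m³, cost = 6.800 $/kg
  candidate H: M = 17.5 MN·m per $
  candidate A: M = 4.11 MN·m per $
  candidate Q: M = 0.431 MN·m per $
  candidate D: M = 0.310 MN·m per $
Candidate H has the largest M.

candidate H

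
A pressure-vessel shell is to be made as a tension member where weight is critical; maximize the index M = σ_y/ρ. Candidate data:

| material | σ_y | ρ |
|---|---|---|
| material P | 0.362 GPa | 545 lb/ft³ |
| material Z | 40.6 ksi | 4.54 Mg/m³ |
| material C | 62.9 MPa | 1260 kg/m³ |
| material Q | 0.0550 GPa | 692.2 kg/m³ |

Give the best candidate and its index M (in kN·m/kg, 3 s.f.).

material Q, M = 79.5 kN·m/kg

Convert each candidate to consistent units, then evaluate M:
  material P: σ_y = 362.0 MPa, ρ = 8730 kg/m³
  material Z: σ_y = 279.9 MPa, ρ = 4540 kg/m³
  material C: σ_y = 62.90 MPa, ρ = 1260 kg/m³
  material Q: σ_y = 55.00 MPa, ρ = 692.2 kg/m³
  material Q: M = 79.5 kN·m/kg
  material Z: M = 61.7 kN·m/kg
  material C: M = 49.9 kN·m/kg
  material P: M = 41.5 kN·m/kg
Highest index: material Q.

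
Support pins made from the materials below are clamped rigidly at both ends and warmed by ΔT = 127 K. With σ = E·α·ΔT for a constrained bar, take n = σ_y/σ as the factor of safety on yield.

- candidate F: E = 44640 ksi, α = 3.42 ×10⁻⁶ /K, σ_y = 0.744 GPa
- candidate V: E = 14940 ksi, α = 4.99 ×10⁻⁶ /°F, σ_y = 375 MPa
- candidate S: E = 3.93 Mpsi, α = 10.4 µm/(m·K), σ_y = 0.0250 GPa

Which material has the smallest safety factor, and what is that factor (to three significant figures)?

Converting E to GPa, α to ×10⁻⁶/K, σ_y to MPa, then σ and n for each:
  candidate F: E = 307.8, α = 3.42, σ_y = 744.0 → σ = 134 MPa, n = 5.57
  candidate V: E = 103.0, α = 8.98, σ_y = 375.0 → σ = 118 MPa, n = 3.19
  candidate S: E = 27.10, α = 10.4, σ_y = 25.00 → σ = 35.8 MPa, n = 0.699
Candidate S has the lowest safety factor, n = 0.699.

candidate S, n = 0.699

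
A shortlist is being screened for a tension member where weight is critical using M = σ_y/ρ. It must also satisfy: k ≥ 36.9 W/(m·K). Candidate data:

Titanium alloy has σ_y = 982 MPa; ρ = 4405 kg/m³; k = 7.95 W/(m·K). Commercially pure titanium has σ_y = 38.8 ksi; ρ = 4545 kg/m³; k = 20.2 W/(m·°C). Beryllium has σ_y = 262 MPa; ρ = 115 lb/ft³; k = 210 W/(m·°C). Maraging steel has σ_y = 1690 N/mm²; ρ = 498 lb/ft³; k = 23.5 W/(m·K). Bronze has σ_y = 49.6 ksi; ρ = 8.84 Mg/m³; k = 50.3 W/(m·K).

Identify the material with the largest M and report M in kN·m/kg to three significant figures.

Screen on constraints: k ≥ 36.9 W/(m·K). Survivors: beryllium, bronze.
Convert each candidate to consistent units, then evaluate M:
  beryllium: σ_y = 262.0 MPa, ρ = 1842 kg/m³
  bronze: σ_y = 342.0 MPa, ρ = 8840 kg/m³
  beryllium: M = 142 kN·m/kg
  bronze: M = 38.7 kN·m/kg
Highest index: beryllium.

beryllium, M = 142 kN·m/kg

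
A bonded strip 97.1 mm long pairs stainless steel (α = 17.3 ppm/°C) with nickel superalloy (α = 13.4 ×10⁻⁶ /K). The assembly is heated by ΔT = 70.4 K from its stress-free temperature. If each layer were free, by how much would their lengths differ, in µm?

26.7 µm

Δα = |17.3 − 13.4|×10⁻⁶/K = 3.90×10⁻⁶/K.
ΔL_mismatch = Δα·L·ΔT = 3.90×10⁻⁶ × 97.1 mm × 70.4 K = 26.7 µm.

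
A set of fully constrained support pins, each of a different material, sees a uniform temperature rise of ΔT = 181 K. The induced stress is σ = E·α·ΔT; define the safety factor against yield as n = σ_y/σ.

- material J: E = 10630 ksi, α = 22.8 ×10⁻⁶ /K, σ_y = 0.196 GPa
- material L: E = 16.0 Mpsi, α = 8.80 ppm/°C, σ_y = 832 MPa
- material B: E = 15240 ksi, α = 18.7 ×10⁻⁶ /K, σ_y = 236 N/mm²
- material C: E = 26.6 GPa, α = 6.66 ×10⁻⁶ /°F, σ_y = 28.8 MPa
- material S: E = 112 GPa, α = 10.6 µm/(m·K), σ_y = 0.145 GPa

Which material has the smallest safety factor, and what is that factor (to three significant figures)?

material C, n = 0.499

Converting E to GPa, α to ×10⁻⁶/K, σ_y to MPa, then σ and n for each:
  material J: E = 73.29, α = 22.8, σ_y = 196.0 → σ = 302 MPa, n = 0.648
  material L: E = 110.3, α = 8.80, σ_y = 832.0 → σ = 176 MPa, n = 4.74
  material B: E = 105.1, α = 18.7, σ_y = 236.0 → σ = 356 MPa, n = 0.664
  material C: E = 26.60, α = 12.0, σ_y = 28.80 → σ = 57.7 MPa, n = 0.499
  material S: E = 112.0, α = 10.6, σ_y = 145.0 → σ = 215 MPa, n = 0.675
Smallest n: material C with n = 0.499.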